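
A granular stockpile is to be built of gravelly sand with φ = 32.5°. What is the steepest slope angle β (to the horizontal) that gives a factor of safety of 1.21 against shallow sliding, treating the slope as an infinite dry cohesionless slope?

β = 27.8°

For an infinite dry cohesionless slope FS = tanφ/tanβ, so tanβ = tanφ / FS.
tanβ = tan32.5° / 1.21 = 0.6371 / 1.21 = 0.5265
β = arctan(0.5265) = 27.77°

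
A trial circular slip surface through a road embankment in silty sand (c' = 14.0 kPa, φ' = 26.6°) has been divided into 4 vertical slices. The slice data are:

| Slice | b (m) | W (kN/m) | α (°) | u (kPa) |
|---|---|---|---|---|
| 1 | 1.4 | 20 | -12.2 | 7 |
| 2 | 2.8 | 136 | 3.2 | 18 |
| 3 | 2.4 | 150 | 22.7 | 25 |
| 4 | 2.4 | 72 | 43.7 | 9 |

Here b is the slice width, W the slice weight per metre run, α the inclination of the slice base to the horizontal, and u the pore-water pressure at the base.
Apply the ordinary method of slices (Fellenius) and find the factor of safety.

FS = 2.14

Ordinary method of slices: FS = Σ[c'·Δl_i + (W_i cosα_i − u_i·Δl_i)·tanφ'] / Σ W_i sinα_i, with Δl_i = b_i / cosα_i.
Slice 1: Δl = 1.4/cos(-12.2°) = 1.432 m; N'_1 = 20·cos(-12.2°) − 7·1.432 = 9.5; c'Δl = 20.05; W sinα = -4.2
Slice 2: Δl = 2.8/cos3.2° = 2.804 m; N'_2 = 136·cos3.2° − 18·2.804 = 85.3; c'Δl = 39.26; W sinα = 7.6
Slice 3: Δl = 2.4/cos22.7° = 2.602 m; N'_3 = 150·cos22.7° − 25·2.602 = 73.3; c'Δl = 36.42; W sinα = 57.9
Slice 4: Δl = 2.4/cos43.7° = 3.320 m; N'_4 = 72·cos43.7° − 9·3.320 = 22.2; c'Δl = 46.48; W sinα = 49.7
Σc'Δl = 142.2 kN/m; ΣN' = 190.4 kN/m; ΣW sinα = 111.0 kN/m
Resisting = 142.2 + 190.4·tan26.6° = 142.2 + 95.3 = 237.5 kN/m
FS = 237.5 / 111.0 = 2.140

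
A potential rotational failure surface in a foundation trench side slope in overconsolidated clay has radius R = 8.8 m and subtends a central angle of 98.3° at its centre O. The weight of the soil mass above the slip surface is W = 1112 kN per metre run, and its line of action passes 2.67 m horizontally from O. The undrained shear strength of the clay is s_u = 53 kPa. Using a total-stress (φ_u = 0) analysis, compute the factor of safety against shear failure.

FS = 2.37

Taking moments about the centre O, the resisting moment is provided by the undrained shear strength acting along the arc:
Arc length L_a = R·θ = 8.8·(98.3°·π/180) = 8.8·1.7157 = 15.10 m
M_R = s_u·L_a·R = 53·15.10·8.8 = 7041.6 kN·m/m
M_D = W·d = 1112·2.67 = 2969.0 kN·m/m
FS = M_R / M_D = 7041.6 / 2969.0 = 2.372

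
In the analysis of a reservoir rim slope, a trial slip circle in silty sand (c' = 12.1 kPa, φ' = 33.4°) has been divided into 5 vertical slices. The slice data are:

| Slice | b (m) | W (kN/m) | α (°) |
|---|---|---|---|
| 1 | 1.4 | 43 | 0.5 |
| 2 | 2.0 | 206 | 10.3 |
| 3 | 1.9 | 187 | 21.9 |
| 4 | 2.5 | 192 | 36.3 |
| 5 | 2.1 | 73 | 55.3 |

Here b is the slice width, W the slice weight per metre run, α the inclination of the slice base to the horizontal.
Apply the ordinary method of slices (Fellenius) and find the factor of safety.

Ordinary method of slices: FS = Σ[c'·Δl_i + (W_i cosα_i)·tanφ'] / Σ W_i sinα_i, with Δl_i = b_i / cosα_i.
Slice 1: Δl = 1.4/cos0.5° = 1.400 m; N'_1 = 43·cos0.5° = 43.0; c'Δl = 16.94; W sinα = 0.4
Slice 2: Δl = 2.0/cos10.3° = 2.033 m; N'_2 = 206·cos10.3° = 202.7; c'Δl = 24.60; W sinα = 36.8
Slice 3: Δl = 1.9/cos21.9° = 2.048 m; N'_3 = 187·cos21.9° = 173.5; c'Δl = 24.78; W sinα = 69.7
Slice 4: Δl = 2.5/cos36.3° = 3.102 m; N'_4 = 192·cos36.3° = 154.7; c'Δl = 37.53; W sinα = 113.7
Slice 5: Δl = 2.1/cos55.3° = 3.689 m; N'_5 = 73·cos55.3° = 41.6; c'Δl = 44.64; W sinα = 60.0
Σc'Δl = 148.5 kN/m; ΣN' = 615.5 kN/m; ΣW sinα = 280.6 kN/m
Resisting = 148.5 + 615.5·tan33.4° = 148.5 + 405.8 = 554.3 kN/m
FS = 554.3 / 280.6 = 1.975

FS = 1.98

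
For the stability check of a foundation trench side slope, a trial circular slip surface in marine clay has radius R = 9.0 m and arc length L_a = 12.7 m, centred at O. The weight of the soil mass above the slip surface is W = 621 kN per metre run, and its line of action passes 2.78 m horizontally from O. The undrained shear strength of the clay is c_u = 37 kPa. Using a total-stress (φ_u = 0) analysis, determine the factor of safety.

FS = 2.45

Taking moments about the centre O, the resisting moment is provided by the undrained shear strength acting along the arc:
M_R = c_u·L_a·R = 37·12.70·9.0 = 4229.1 kN·m/m
M_D = W·d = 621·2.78 = 1726.4 kN·m/m
FS = M_R / M_D = 4229.1 / 1726.4 = 2.450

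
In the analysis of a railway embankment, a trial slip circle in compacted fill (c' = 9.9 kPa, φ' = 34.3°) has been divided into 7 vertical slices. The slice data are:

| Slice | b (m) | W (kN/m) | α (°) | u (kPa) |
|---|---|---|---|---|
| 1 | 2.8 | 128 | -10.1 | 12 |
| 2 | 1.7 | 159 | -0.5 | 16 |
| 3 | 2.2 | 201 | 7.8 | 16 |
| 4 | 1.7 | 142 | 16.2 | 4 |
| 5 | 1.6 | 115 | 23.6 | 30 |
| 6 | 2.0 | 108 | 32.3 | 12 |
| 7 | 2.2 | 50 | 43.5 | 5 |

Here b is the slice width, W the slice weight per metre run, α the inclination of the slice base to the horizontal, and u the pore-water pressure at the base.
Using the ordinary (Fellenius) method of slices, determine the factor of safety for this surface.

Ordinary method of slices: FS = Σ[c'·Δl_i + (W_i cosα_i − u_i·Δl_i)·tanφ'] / Σ W_i sinα_i, with Δl_i = b_i / cosα_i.
Slice 1: Δl = 2.8/cos(-10.1°) = 2.844 m; N'_1 = 128·cos(-10.1°) − 12·2.844 = 91.9; c'Δl = 28.16; W sinα = -22.4
Slice 2: Δl = 1.7/cos(-0.5°) = 1.700 m; N'_2 = 159·cos(-0.5°) − 16·1.700 = 131.8; c'Δl = 16.83; W sinα = -1.4
Slice 3: Δl = 2.2/cos7.8° = 2.221 m; N'_3 = 201·cos7.8° − 16·2.221 = 163.6; c'Δl = 21.98; W sinα = 27.3
Slice 4: Δl = 1.7/cos16.2° = 1.770 m; N'_4 = 142·cos16.2° − 4·1.770 = 129.3; c'Δl = 17.53; W sinα = 39.6
Slice 5: Δl = 1.6/cos23.6° = 1.746 m; N'_5 = 115·cos23.6° − 30·1.746 = 53.0; c'Δl = 17.29; W sinα = 46.0
Slice 6: Δl = 2.0/cos32.3° = 2.366 m; N'_6 = 108·cos32.3° − 12·2.366 = 62.9; c'Δl = 23.42; W sinα = 57.7
Slice 7: Δl = 2.2/cos43.5° = 3.033 m; N'_7 = 50·cos43.5° − 5·3.033 = 21.1; c'Δl = 30.03; W sinα = 34.4
Σc'Δl = 155.2 kN/m; ΣN' = 653.6 kN/m; ΣW sinα = 181.2 kN/m
Resisting = 155.2 + 653.6·tan34.3° = 155.2 + 445.8 = 601.1 kN/m
FS = 601.1 / 181.2 = 3.317

FS = 3.32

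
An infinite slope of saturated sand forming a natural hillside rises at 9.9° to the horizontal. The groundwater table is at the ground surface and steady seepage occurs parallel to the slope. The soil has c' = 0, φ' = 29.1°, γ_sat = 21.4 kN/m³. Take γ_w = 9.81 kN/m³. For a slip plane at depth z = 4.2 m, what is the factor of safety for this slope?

FS = 1.73

With seepage parallel to the slope and the water table at the surface, the effective normal stress on the slip plane uses the buoyant unit weight γ' = γ_sat − γ_w while the driving shear stress uses γ_sat:
FS = [c' + γ' z cos²β tanφ'] / [γ_sat z sinβ cosβ]
(For c' = 0 this reduces to FS = (γ'/γ_sat)·tanφ'/tanβ.)
γ' = 21.4 − 9.81 = 11.59 kN/m³
Numerator = 0.0 + 11.59·4.2·cos²9.9°·tan29.1° = 0.0 + 11.59·4.2·0.9704·0.5566 = 26.293 kPa
Denominator = 21.4·4.2·sin9.9°·cos9.9° = 21.4·4.2·0.1719·0.9851 = 15.223 kPa
FS = 26.293 / 15.223 = 1.727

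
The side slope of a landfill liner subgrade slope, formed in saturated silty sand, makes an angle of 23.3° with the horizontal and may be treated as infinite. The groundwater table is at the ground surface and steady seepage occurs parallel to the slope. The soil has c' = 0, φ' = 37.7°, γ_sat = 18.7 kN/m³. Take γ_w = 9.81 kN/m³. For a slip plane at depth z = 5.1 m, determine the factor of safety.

With seepage parallel to the slope and the water table at the surface, the effective normal stress on the slip plane uses the buoyant unit weight γ' = γ_sat − γ_w while the driving shear stress uses γ_sat:
FS = [c' + γ' z cos²β tanφ'] / [γ_sat z sinβ cosβ]
(For c' = 0 this reduces to FS = (γ'/γ_sat)·tanφ'/tanβ.)
γ' = 18.7 − 9.81 = 8.89 kN/m³
Numerator = 0.0 + 8.89·5.1·cos²23.3°·tan37.7° = 0.0 + 8.89·5.1·0.8435·0.7729 = 29.559 kPa
Denominator = 18.7·5.1·sin23.3°·cos23.3° = 18.7·5.1·0.3955·0.9184 = 34.647 kPa
FS = 29.559 / 34.647 = 0.853

FS = 0.85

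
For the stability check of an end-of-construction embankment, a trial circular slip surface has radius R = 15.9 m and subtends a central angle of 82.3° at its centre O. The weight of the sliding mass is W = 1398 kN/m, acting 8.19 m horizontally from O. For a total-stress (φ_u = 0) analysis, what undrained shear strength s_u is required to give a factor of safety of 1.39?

FS = s_u·L_a·R / (W·d), so s_u = FS·W·d / (L_a·R).
Arc length L_a = R·θ = 15.9·(82.3°·π/180) = 15.9·1.4364 = 22.84 m
s_u = 1.39·1398·8.19 / (22.84·15.9) = 15915.0 / 363.14 = 43.83 kPa

s_u = 43.8 kPa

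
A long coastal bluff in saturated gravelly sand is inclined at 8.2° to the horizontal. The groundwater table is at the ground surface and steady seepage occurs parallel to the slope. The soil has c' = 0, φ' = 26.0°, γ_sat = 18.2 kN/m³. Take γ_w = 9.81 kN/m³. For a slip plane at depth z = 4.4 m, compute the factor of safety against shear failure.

FS = 1.56

With seepage parallel to the slope and the water table at the surface, the effective normal stress on the slip plane uses the buoyant unit weight γ' = γ_sat − γ_w while the driving shear stress uses γ_sat:
FS = [c' + γ' z cos²β tanφ'] / [γ_sat z sinβ cosβ]
(For c' = 0 this reduces to FS = (γ'/γ_sat)·tanφ'/tanβ.)
γ' = 18.2 − 9.81 = 8.39 kN/m³
Numerator = 0.0 + 8.39·4.4·cos²8.2°·tan26.0° = 0.0 + 8.39·4.4·0.9797·0.4877 = 17.639 kPa
Denominator = 18.2·4.4·sin8.2°·cos8.2° = 18.2·4.4·0.1426·0.9898 = 11.305 kPa
FS = 17.639 / 11.305 = 1.560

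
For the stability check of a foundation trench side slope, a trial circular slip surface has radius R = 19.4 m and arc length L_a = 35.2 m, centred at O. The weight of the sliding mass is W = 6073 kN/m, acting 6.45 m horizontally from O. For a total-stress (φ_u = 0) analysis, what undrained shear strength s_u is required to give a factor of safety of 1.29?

FS = s_u·L_a·R / (W·d), so s_u = FS·W·d / (L_a·R).
s_u = 1.29·6073·6.45 / (35.20·19.4) = 50530.4 / 682.88 = 74.00 kPa

s_u = 74.0 kPa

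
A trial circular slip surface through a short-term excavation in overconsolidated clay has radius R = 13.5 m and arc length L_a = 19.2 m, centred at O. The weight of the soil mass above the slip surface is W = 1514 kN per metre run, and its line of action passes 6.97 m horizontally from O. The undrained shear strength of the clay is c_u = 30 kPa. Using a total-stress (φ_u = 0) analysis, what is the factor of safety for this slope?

FS = 0.74

Taking moments about the centre O, the resisting moment is provided by the undrained shear strength acting along the arc:
M_R = c_u·L_a·R = 30·19.20·13.5 = 7776.0 kN·m/m
M_D = W·d = 1514·6.97 = 10552.6 kN·m/m
FS = M_R / M_D = 7776.0 / 10552.6 = 0.737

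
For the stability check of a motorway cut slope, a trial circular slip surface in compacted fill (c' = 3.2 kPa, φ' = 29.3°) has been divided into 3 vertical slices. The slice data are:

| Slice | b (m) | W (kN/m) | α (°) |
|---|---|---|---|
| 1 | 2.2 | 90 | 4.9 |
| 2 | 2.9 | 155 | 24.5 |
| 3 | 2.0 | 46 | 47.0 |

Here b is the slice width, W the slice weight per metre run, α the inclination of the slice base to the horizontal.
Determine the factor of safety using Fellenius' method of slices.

Ordinary method of slices: FS = Σ[c'·Δl_i + (W_i cosα_i)·tanφ'] / Σ W_i sinα_i, with Δl_i = b_i / cosα_i.
Slice 1: Δl = 2.2/cos4.9° = 2.208 m; N'_1 = 90·cos4.9° = 89.7; c'Δl = 7.07; W sinα = 7.7
Slice 2: Δl = 2.9/cos24.5° = 3.187 m; N'_2 = 155·cos24.5° = 141.0; c'Δl = 10.20; W sinα = 64.3
Slice 3: Δl = 2.0/cos47.0° = 2.933 m; N'_3 = 46·cos47.0° = 31.4; c'Δl = 9.38; W sinα = 33.6
Σc'Δl = 26.6 kN/m; ΣN' = 262.1 kN/m; ΣW sinα = 105.6 kN/m
Resisting = 26.6 + 262.1·tan29.3° = 26.6 + 147.1 = 173.7 kN/m
FS = 173.7 / 105.6 = 1.645

FS = 1.65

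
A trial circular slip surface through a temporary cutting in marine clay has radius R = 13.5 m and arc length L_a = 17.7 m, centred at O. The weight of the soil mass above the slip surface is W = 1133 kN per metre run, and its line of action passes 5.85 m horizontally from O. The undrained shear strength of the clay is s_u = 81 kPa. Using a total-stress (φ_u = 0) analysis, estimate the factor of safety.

Taking moments about the centre O, the resisting moment is provided by the undrained shear strength acting along the arc:
M_R = s_u·L_a·R = 81·17.70·13.5 = 19355.0 kN·m/m
M_D = W·d = 1133·5.85 = 6628.0 kN·m/m
FS = M_R / M_D = 19355.0 / 6628.0 = 2.920

FS = 2.92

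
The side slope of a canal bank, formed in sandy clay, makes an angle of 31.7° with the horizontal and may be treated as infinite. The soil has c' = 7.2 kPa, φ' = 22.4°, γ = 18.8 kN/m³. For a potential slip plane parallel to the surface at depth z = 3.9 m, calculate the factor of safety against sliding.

For an infinite slope with a slip plane parallel to the surface (no pore pressure): FS = [c' + γz cos²β tanφ'] / [γz sinβ cosβ].
γz = 18.8·3.9 = 73.32 kN/m²
Numerator = 7.2 + 73.32·cos²31.7°·tan22.4° = 7.2 + 73.32·0.7239·0.4122 = 29.076 kPa
Denominator = 73.32·sin31.7°·cos31.7° = 73.32·0.5255·0.8508 = 32.780 kPa
FS = 29.076 / 32.780 = 0.887

FS = 0.89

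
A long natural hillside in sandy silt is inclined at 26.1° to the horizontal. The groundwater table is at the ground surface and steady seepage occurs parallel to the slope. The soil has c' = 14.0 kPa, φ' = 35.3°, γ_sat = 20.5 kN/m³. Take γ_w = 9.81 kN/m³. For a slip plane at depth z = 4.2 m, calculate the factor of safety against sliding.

FS = 1.17

With seepage parallel to the slope and the water table at the surface, the effective normal stress on the slip plane uses the buoyant unit weight γ' = γ_sat − γ_w while the driving shear stress uses γ_sat:
FS = [c' + γ' z cos²β tanφ'] / [γ_sat z sinβ cosβ]
γ' = 20.5 − 9.81 = 10.69 kN/m³
Numerator = 14.0 + 10.69·4.2·cos²26.1°·tan35.3° = 14.0 + 10.69·4.2·0.8065·0.7080 = 39.637 kPa
Denominator = 20.5·4.2·sin26.1°·cos26.1° = 20.5·4.2·0.4399·0.8980 = 34.016 kPa
FS = 39.637 / 34.016 = 1.165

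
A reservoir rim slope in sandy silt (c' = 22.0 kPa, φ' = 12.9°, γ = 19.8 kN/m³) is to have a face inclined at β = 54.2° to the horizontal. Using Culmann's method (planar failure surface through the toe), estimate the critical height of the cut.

H_c = 14.13 m

Culmann's analysis gives the critical failure plane at α_cr = (β + φ')/2 = (54.2 + 12.9)/2 = 33.6°, and the critical height
H_c = (4c'/γ) · sinβ cosφ' / [1 − cos(β − φ')]
    = (4·22.0/19.8) · sin54.2°·cos12.9° / [1 − cos(41.3°)]
    = 4.444 · 0.8111·0.9748 / [1 − 0.7513]
    = 4.444 · 0.7906 / 0.2487
    = 14.13 m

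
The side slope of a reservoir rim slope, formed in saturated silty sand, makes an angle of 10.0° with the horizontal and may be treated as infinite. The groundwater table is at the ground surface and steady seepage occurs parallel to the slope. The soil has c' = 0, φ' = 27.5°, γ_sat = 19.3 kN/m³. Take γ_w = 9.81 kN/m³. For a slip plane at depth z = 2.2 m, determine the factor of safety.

With seepage parallel to the slope and the water table at the surface, the effective normal stress on the slip plane uses the buoyant unit weight γ' = γ_sat − γ_w while the driving shear stress uses γ_sat:
FS = [c' + γ' z cos²β tanφ'] / [γ_sat z sinβ cosβ]
(For c' = 0 this reduces to FS = (γ'/γ_sat)·tanφ'/tanβ.)
γ' = 19.3 − 9.81 = 9.49 kN/m³
Numerator = 0.0 + 9.49·2.2·cos²10.0°·tan27.5° = 0.0 + 9.49·2.2·0.9698·0.5206 = 10.541 kPa
Denominator = 19.3·2.2·sin10.0°·cos10.0° = 19.3·2.2·0.1736·0.9848 = 7.261 kPa
FS = 10.541 / 7.261 = 1.452

FS = 1.45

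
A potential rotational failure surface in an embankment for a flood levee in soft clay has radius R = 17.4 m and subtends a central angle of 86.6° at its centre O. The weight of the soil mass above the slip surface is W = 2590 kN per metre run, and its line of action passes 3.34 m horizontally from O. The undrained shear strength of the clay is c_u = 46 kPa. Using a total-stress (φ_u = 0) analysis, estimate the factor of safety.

FS = 2.43

Taking moments about the centre O, the resisting moment is provided by the undrained shear strength acting along the arc:
Arc length L_a = R·θ = 17.4·(86.6°·π/180) = 17.4·1.5115 = 26.30 m
M_R = c_u·L_a·R = 46·26.30·17.4 = 21050.0 kN·m/m
M_D = W·d = 2590·3.34 = 8650.6 kN·m/m
FS = M_R / M_D = 21050.0 / 8650.6 = 2.433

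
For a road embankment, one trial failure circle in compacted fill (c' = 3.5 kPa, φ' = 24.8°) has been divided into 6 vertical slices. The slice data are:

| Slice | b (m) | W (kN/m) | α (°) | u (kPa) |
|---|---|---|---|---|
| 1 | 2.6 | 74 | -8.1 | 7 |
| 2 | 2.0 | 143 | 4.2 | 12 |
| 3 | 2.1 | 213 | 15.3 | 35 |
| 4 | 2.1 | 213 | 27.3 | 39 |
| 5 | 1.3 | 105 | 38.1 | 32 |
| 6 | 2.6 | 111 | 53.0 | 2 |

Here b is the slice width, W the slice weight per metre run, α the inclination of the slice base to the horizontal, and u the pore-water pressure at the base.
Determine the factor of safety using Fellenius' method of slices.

Ordinary method of slices: FS = Σ[c'·Δl_i + (W_i cosα_i − u_i·Δl_i)·tanφ'] / Σ W_i sinα_i, with Δl_i = b_i / cosα_i.
Slice 1: Δl = 2.6/cos(-8.1°) = 2.626 m; N'_1 = 74·cos(-8.1°) − 7·2.626 = 54.9; c'Δl = 9.19; W sinα = -10.4
Slice 2: Δl = 2.0/cos4.2° = 2.005 m; N'_2 = 143·cos4.2° − 12·2.005 = 118.6; c'Δl = 7.02; W sinα = 10.5
Slice 3: Δl = 2.1/cos15.3° = 2.177 m; N'_3 = 213·cos15.3° − 35·2.177 = 129.2; c'Δl = 7.62; W sinα = 56.2
Slice 4: Δl = 2.1/cos27.3° = 2.363 m; N'_4 = 213·cos27.3° − 39·2.363 = 97.1; c'Δl = 8.27; W sinα = 97.7
Slice 5: Δl = 1.3/cos38.1° = 1.652 m; N'_5 = 105·cos38.1° − 32·1.652 = 29.8; c'Δl = 5.78; W sinα = 64.8
Slice 6: Δl = 2.6/cos53.0° = 4.320 m; N'_6 = 111·cos53.0° − 2·4.320 = 58.2; c'Δl = 15.12; W sinα = 88.6
Σc'Δl = 53.0 kN/m; ΣN' = 487.7 kN/m; ΣW sinα = 307.4 kN/m
Resisting = 53.0 + 487.7·tan24.8° = 53.0 + 225.4 = 278.4 kN/m
FS = 278.4 / 307.4 = 0.906

FS = 0.91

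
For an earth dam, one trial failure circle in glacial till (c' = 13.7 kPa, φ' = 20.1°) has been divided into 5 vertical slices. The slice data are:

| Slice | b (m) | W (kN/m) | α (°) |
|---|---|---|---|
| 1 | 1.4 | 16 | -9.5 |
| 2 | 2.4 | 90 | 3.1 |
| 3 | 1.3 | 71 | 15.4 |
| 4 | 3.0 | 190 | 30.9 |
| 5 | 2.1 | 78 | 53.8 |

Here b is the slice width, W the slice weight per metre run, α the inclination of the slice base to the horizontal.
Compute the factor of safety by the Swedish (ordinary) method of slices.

Ordinary method of slices: FS = Σ[c'·Δl_i + (W_i cosα_i)·tanφ'] / Σ W_i sinα_i, with Δl_i = b_i / cosα_i.
Slice 1: Δl = 1.4/cos(-9.5°) = 1.419 m; N'_1 = 16·cos(-9.5°) = 15.8; c'Δl = 19.45; W sinα = -2.6
Slice 2: Δl = 2.4/cos3.1° = 2.404 m; N'_2 = 90·cos3.1° = 89.9; c'Δl = 32.93; W sinα = 4.9
Slice 3: Δl = 1.3/cos15.4° = 1.348 m; N'_3 = 71·cos15.4° = 68.5; c'Δl = 18.47; W sinα = 18.9
Slice 4: Δl = 3.0/cos30.9° = 3.496 m; N'_4 = 190·cos30.9° = 163.0; c'Δl = 47.90; W sinα = 97.6
Slice 5: Δl = 2.1/cos53.8° = 3.556 m; N'_5 = 78·cos53.8° = 46.1; c'Δl = 48.71; W sinα = 62.9
Σc'Δl = 167.5 kN/m; ΣN' = 383.2 kN/m; ΣW sinα = 181.6 kN/m
Resisting = 167.5 + 383.2·tan20.1° = 167.5 + 140.2 = 307.7 kN/m
FS = 307.7 / 181.6 = 1.694

FS = 1.69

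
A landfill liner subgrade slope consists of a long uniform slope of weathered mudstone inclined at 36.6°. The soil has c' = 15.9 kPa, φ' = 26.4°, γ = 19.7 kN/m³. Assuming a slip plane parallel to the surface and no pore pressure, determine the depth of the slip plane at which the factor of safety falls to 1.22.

z = 3.06 m

Setting FS = 1.22 in FS = [c' + γz cos²β tanφ'] / [γz sinβ cosβ] and solving for z:
z = c' / [γ cosβ (FS·sinβ − cosβ·tanφ')]
  = 15.9 / [19.7·cos36.6°·(1.22·sin36.6° − cos36.6°·tan26.4°)]
  = 15.9 / [19.7·0.8028·(1.22·0.5962 − 0.8028·0.4964)]
  = 15.9 / 5.2013 = 3.057 m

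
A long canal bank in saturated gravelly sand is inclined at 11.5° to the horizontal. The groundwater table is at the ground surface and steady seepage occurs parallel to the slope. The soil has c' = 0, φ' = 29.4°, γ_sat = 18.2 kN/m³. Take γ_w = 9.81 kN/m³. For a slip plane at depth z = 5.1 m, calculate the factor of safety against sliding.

With seepage parallel to the slope and the water table at the surface, the effective normal stress on the slip plane uses the buoyant unit weight γ' = γ_sat − γ_w while the driving shear stress uses γ_sat:
FS = [c' + γ' z cos²β tanφ'] / [γ_sat z sinβ cosβ]
(For c' = 0 this reduces to FS = (γ'/γ_sat)·tanφ'/tanβ.)
γ' = 18.2 − 9.81 = 8.39 kN/m³
Numerator = 0.0 + 8.39·5.1·cos²11.5°·tan29.4° = 0.0 + 8.39·5.1·0.9603·0.5635 = 23.152 kPa
Denominator = 18.2·5.1·sin11.5°·cos11.5° = 18.2·5.1·0.1994·0.9799 = 18.134 kPa
FS = 23.152 / 18.134 = 1.277

FS = 1.28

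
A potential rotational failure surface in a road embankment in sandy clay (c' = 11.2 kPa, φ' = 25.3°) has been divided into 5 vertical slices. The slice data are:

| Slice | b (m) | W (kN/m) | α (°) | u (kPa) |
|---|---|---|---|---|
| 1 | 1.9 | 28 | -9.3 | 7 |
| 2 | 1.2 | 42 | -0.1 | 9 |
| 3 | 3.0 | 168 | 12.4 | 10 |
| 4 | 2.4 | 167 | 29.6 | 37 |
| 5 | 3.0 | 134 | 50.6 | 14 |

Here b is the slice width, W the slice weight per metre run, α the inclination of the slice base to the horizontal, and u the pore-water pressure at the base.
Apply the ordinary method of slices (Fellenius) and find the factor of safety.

FS = 1.23

Ordinary method of slices: FS = Σ[c'·Δl_i + (W_i cosα_i − u_i·Δl_i)·tanφ'] / Σ W_i sinα_i, with Δl_i = b_i / cosα_i.
Slice 1: Δl = 1.9/cos(-9.3°) = 1.925 m; N'_1 = 28·cos(-9.3°) − 7·1.925 = 14.2; c'Δl = 21.56; W sinα = -4.5
Slice 2: Δl = 1.2/cos(-0.1°) = 1.200 m; N'_2 = 42·cos(-0.1°) − 9·1.200 = 31.2; c'Δl = 13.44; W sinα = -0.1
Slice 3: Δl = 3.0/cos12.4° = 3.072 m; N'_3 = 168·cos12.4° − 10·3.072 = 133.4; c'Δl = 34.40; W sinα = 36.1
Slice 4: Δl = 2.4/cos29.6° = 2.760 m; N'_4 = 167·cos29.6° − 37·2.760 = 43.1; c'Δl = 30.91; W sinα = 82.5
Slice 5: Δl = 3.0/cos50.6° = 4.726 m; N'_5 = 134·cos50.6° − 14·4.726 = 18.9; c'Δl = 52.94; W sinα = 103.5
Σc'Δl = 153.3 kN/m; ΣN' = 240.7 kN/m; ΣW sinα = 217.5 kN/m
Resisting = 153.3 + 240.7·tan25.3° = 153.3 + 113.8 = 267.0 kN/m
FS = 267.0 / 217.5 = 1.228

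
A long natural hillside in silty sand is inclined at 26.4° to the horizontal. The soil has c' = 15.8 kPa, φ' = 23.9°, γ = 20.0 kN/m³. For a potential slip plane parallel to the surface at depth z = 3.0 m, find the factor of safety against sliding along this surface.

For an infinite slope with a slip plane parallel to the surface (no pore pressure): FS = [c' + γz cos²β tanφ'] / [γz sinβ cosβ].
γz = 20.0·3.0 = 60.00 kN/m²
Numerator = 15.8 + 60.00·cos²26.4°·tan23.9° = 15.8 + 60.00·0.8023·0.4431 = 37.132 kPa
Denominator = 60.00·sin26.4°·cos26.4° = 60.00·0.4446·0.8957 = 23.896 kPa
FS = 37.132 / 23.896 = 1.554

FS = 1.55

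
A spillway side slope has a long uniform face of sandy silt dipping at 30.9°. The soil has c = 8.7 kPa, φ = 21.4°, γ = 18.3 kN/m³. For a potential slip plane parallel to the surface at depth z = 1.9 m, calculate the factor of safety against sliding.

FS = 1.22

For an infinite slope with a slip plane parallel to the surface (no pore pressure): FS = [c + γz cos²β tanφ] / [γz sinβ cosβ].
γz = 18.3·1.9 = 34.77 kN/m²
Numerator = 8.7 + 34.77·cos²30.9°·tan21.4° = 8.7 + 34.77·0.7363·0.3919 = 18.733 kPa
Denominator = 34.77·sin30.9°·cos30.9° = 34.77·0.5135·0.8581 = 15.321 kPa
FS = 18.733 / 15.321 = 1.223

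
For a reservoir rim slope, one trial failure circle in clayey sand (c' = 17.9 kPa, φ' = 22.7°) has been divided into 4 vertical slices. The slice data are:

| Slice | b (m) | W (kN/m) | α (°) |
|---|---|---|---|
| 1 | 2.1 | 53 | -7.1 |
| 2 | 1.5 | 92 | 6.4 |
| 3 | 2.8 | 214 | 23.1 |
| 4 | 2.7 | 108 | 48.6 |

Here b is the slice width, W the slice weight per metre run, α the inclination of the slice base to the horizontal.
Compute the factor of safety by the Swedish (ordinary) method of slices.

FS = 2.16

Ordinary method of slices: FS = Σ[c'·Δl_i + (W_i cosα_i)·tanφ'] / Σ W_i sinα_i, with Δl_i = b_i / cosα_i.
Slice 1: Δl = 2.1/cos(-7.1°) = 2.116 m; N'_1 = 53·cos(-7.1°) = 52.6; c'Δl = 37.88; W sinα = -6.6
Slice 2: Δl = 1.5/cos6.4° = 1.509 m; N'_2 = 92·cos6.4° = 91.4; c'Δl = 27.02; W sinα = 10.3
Slice 3: Δl = 2.8/cos23.1° = 3.044 m; N'_3 = 214·cos23.1° = 196.8; c'Δl = 54.49; W sinα = 84.0
Slice 4: Δl = 2.7/cos48.6° = 4.083 m; N'_4 = 108·cos48.6° = 71.4; c'Δl = 73.08; W sinα = 81.0
Σc'Δl = 192.5 kN/m; ΣN' = 412.3 kN/m; ΣW sinα = 168.7 kN/m
Resisting = 192.5 + 412.3·tan22.7° = 192.5 + 172.5 = 364.9 kN/m
FS = 364.9 / 168.7 = 2.164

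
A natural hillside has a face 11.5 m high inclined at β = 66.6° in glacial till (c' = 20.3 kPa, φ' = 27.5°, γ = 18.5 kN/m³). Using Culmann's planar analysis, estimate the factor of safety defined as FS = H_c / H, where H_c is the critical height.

FS = 1.39

H_c = (4c'/γ) · sinβ cosφ' / [1 − cos(β − φ')]
    = (4·20.3/18.5) · sin66.6°·cos27.5° / [1 − cos39.1°]
    = 4.389 · 0.8141 / 0.2240 = 15.95 m
FS = H_c / H = 15.95 / 11.5 = 1.387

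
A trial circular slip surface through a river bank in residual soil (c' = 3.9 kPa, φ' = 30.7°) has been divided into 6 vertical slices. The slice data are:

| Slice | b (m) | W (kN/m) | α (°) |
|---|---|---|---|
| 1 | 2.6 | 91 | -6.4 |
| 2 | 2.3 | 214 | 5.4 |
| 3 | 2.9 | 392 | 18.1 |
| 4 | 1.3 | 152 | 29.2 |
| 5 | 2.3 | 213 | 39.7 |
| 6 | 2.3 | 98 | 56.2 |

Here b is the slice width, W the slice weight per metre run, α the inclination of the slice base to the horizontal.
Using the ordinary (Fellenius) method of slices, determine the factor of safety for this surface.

FS = 1.59

Ordinary method of slices: FS = Σ[c'·Δl_i + (W_i cosα_i)·tanφ'] / Σ W_i sinα_i, with Δl_i = b_i / cosα_i.
Slice 1: Δl = 2.6/cos(-6.4°) = 2.616 m; N'_1 = 91·cos(-6.4°) = 90.4; c'Δl = 10.20; W sinα = -10.1
Slice 2: Δl = 2.3/cos5.4° = 2.310 m; N'_2 = 214·cos5.4° = 213.1; c'Δl = 9.01; W sinα = 20.1
Slice 3: Δl = 2.9/cos18.1° = 3.051 m; N'_3 = 392·cos18.1° = 372.6; c'Δl = 11.90; W sinα = 121.8
Slice 4: Δl = 1.3/cos29.2° = 1.489 m; N'_4 = 152·cos29.2° = 132.7; c'Δl = 5.81; W sinα = 74.2
Slice 5: Δl = 2.3/cos39.7° = 2.989 m; N'_5 = 213·cos39.7° = 163.9; c'Δl = 11.66; W sinα = 136.1
Slice 6: Δl = 2.3/cos56.2° = 4.134 m; N'_6 = 98·cos56.2° = 54.5; c'Δl = 16.12; W sinα = 81.4
Σc'Δl = 64.7 kN/m; ΣN' = 1027.2 kN/m; ΣW sinα = 423.4 kN/m
Resisting = 64.7 + 1027.2·tan30.7° = 64.7 + 609.9 = 674.6 kN/m
FS = 674.6 / 423.4 = 1.593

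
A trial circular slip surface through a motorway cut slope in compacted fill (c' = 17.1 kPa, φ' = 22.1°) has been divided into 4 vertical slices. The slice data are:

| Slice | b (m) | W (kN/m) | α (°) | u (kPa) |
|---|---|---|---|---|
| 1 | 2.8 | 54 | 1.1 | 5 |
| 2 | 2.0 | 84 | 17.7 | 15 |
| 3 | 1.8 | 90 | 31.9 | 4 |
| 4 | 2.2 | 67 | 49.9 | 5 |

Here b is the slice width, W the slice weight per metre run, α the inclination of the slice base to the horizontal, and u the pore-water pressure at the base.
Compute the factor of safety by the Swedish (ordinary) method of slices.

FS = 2.01

Ordinary method of slices: FS = Σ[c'·Δl_i + (W_i cosα_i − u_i·Δl_i)·tanφ'] / Σ W_i sinα_i, with Δl_i = b_i / cosα_i.
Slice 1: Δl = 2.8/cos1.1° = 2.801 m; N'_1 = 54·cos1.1° − 5·2.801 = 40.0; c'Δl = 47.89; W sinα = 1.0
Slice 2: Δl = 2.0/cos17.7° = 2.099 m; N'_2 = 84·cos17.7° − 15·2.099 = 48.5; c'Δl = 35.90; W sinα = 25.5
Slice 3: Δl = 1.8/cos31.9° = 2.120 m; N'_3 = 90·cos31.9° − 4·2.120 = 67.9; c'Δl = 36.26; W sinα = 47.6
Slice 4: Δl = 2.2/cos49.9° = 3.415 m; N'_4 = 67·cos49.9° − 5·3.415 = 26.1; c'Δl = 58.40; W sinα = 51.2
Σc'Δl = 178.4 kN/m; ΣN' = 182.5 kN/m; ΣW sinα = 125.4 kN/m
Resisting = 178.4 + 182.5·tan22.1° = 178.4 + 74.1 = 252.6 kN/m
FS = 252.6 / 125.4 = 2.014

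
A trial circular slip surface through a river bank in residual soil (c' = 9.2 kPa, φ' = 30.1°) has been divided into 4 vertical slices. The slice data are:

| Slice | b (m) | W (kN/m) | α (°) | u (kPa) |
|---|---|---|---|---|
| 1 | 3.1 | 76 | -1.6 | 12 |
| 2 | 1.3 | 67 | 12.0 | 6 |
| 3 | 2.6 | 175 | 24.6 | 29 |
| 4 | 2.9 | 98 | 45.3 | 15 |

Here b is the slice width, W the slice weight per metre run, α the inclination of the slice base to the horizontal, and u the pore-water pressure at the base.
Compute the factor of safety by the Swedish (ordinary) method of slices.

FS = 1.36

Ordinary method of slices: FS = Σ[c'·Δl_i + (W_i cosα_i − u_i·Δl_i)·tanφ'] / Σ W_i sinα_i, with Δl_i = b_i / cosα_i.
Slice 1: Δl = 3.1/cos(-1.6°) = 3.101 m; N'_1 = 76·cos(-1.6°) − 12·3.101 = 38.8; c'Δl = 28.53; W sinα = -2.1
Slice 2: Δl = 1.3/cos12.0° = 1.329 m; N'_2 = 67·cos12.0° − 6·1.329 = 57.6; c'Δl = 12.23; W sinα = 13.9
Slice 3: Δl = 2.6/cos24.6° = 2.860 m; N'_3 = 175·cos24.6° − 29·2.860 = 76.2; c'Δl = 26.31; W sinα = 72.8
Slice 4: Δl = 2.9/cos45.3° = 4.123 m; N'_4 = 98·cos45.3° − 15·4.123 = 7.1; c'Δl = 37.93; W sinα = 69.7
Σc'Δl = 105.0 kN/m; ΣN' = 179.6 kN/m; ΣW sinα = 154.3 kN/m
Resisting = 105.0 + 179.6·tan30.1° = 105.0 + 104.1 = 209.1 kN/m
FS = 209.1 / 154.3 = 1.355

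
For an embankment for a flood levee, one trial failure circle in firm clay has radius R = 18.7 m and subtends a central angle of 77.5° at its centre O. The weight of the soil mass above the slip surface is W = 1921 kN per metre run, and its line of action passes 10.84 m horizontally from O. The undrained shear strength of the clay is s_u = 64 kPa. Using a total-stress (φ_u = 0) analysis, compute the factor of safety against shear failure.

Taking moments about the centre O, the resisting moment is provided by the undrained shear strength acting along the arc:
Arc length L_a = R·θ = 18.7·(77.5°·π/180) = 18.7·1.3526 = 25.29 m
M_R = s_u·L_a·R = 64·25.29·18.7 = 30272.1 kN·m/m
M_D = W·d = 1921·10.84 = 20823.6 kN·m/m
FS = M_R / M_D = 30272.1 / 20823.6 = 1.454

FS = 1.45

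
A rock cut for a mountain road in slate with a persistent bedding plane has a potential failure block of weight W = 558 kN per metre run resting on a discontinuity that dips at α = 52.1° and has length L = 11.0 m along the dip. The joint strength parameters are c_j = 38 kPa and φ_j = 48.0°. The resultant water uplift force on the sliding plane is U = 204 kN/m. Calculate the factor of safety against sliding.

FS = 1.30

Resolving the block weight along and normal to the plane and applying the Mohr–Coulomb strength on the joint:
N' = W cosα − U = 558·cos52.1° − 204 = 138.8 kN/m
Driving force T = W sinα = 558·sin52.1° = 440.3 kN/m
Resisting force R = c_j·L + N'·tanφ_j = 38·11.0 + 138.8·tan48.0° = 418.0 + 154.1 = 572.1 kN/m
FS = R / T = 572.1 / 440.3 = 1.299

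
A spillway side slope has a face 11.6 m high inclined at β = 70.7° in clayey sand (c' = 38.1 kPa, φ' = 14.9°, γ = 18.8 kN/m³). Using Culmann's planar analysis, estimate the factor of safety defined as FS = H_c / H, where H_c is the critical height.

FS = 1.46

H_c = (4c'/γ) · sinβ cosφ' / [1 − cos(β − φ')]
    = (4·38.1/18.8) · sin70.7°·cos14.9° / [1 − cos55.8°]
    = 8.106 · 0.9121 / 0.4379 = 16.88 m
FS = H_c / H = 16.88 / 11.6 = 1.455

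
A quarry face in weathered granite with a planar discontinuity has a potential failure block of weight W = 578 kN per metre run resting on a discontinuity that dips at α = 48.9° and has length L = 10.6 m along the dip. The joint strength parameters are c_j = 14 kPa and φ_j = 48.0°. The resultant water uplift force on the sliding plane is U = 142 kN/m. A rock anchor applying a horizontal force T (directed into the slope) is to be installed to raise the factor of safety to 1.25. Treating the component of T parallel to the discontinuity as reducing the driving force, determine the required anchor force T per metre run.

T = 79 kN/m

Resolving forces along and normal to the sliding plane, with the horizontal anchor force T adding T·sinα to the effective normal force and T·cosα acting up the plane against the driving force:
FS = [c_jL + (W cosα − U + T sinα) tanφ_j] / [W sinα − T cosα]
Without the anchor: N' = 238.0 kN/m, driving T_d = 435.6 kN/m, resisting R = 14·10.6 + 238.0·tan48.0° = 412.7 kN/m, FS = 0.95.
Setting FS = 1.25 and solving for T:
1.25·(435.6 − T cos48.9°) = 412.7 + T sin48.9°·tan48.0°
T·(sin48.9°·tan48.0° + 1.25·cos48.9°) = 1.25·435.6 − 412.7
T·(0.7536·1.1106 + 1.25·0.6574) = 544.4 − 412.7 = 131.8
T·1.6586 = 131.8
T = 79.4 kN/m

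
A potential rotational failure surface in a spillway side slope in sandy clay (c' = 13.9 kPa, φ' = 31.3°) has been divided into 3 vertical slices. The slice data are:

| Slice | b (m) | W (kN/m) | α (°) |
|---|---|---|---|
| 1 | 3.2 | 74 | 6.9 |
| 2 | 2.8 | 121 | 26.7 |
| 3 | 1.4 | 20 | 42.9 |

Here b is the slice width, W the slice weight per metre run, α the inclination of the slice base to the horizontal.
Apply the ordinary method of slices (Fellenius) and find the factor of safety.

Ordinary method of slices: FS = Σ[c'·Δl_i + (W_i cosα_i)·tanφ'] / Σ W_i sinα_i, with Δl_i = b_i / cosα_i.
Slice 1: Δl = 3.2/cos6.9° = 3.223 m; N'_1 = 74·cos6.9° = 73.5; c'Δl = 44.80; W sinα = 8.9
Slice 2: Δl = 2.8/cos26.7° = 3.134 m; N'_2 = 121·cos26.7° = 108.1; c'Δl = 43.57; W sinα = 54.4
Slice 3: Δl = 1.4/cos42.9° = 1.911 m; N'_3 = 20·cos42.9° = 14.7; c'Δl = 26.56; W sinα = 13.6
Σc'Δl = 114.9 kN/m; ΣN' = 196.2 kN/m; ΣW sinα = 76.9 kN/m
Resisting = 114.9 + 196.2·tan31.3° = 114.9 + 119.3 = 234.2 kN/m
FS = 234.2 / 76.9 = 3.047

FS = 3.05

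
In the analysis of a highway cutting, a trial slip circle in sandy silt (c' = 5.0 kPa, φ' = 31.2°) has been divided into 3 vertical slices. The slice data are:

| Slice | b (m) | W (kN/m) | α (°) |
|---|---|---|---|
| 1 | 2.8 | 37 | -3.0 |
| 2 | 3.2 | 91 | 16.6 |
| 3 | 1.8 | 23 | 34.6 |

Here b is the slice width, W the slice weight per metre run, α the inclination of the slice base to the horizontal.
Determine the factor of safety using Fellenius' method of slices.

Ordinary method of slices: FS = Σ[c'·Δl_i + (W_i cosα_i)·tanφ'] / Σ W_i sinα_i, with Δl_i = b_i / cosα_i.
Slice 1: Δl = 2.8/cos(-3.0°) = 2.804 m; N'_1 = 37·cos(-3.0°) = 36.9; c'Δl = 14.02; W sinα = -1.9
Slice 2: Δl = 3.2/cos16.6° = 3.339 m; N'_2 = 91·cos16.6° = 87.2; c'Δl = 16.70; W sinα = 26.0
Slice 3: Δl = 1.8/cos34.6° = 2.187 m; N'_3 = 23·cos34.6° = 18.9; c'Δl = 10.93; W sinα = 13.1
Σc'Δl = 41.6 kN/m; ΣN' = 143.1 kN/m; ΣW sinα = 37.1 kN/m
Resisting = 41.6 + 143.1·tan31.2° = 41.6 + 86.7 = 128.3 kN/m
FS = 128.3 / 37.1 = 3.456

FS = 3.46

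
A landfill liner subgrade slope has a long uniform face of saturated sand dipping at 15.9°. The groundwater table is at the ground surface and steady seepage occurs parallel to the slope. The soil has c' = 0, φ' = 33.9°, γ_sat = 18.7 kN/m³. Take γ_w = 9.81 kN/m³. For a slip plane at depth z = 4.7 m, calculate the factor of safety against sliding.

With seepage parallel to the slope and the water table at the surface, the effective normal stress on the slip plane uses the buoyant unit weight γ' = γ_sat − γ_w while the driving shear stress uses γ_sat:
FS = [c' + γ' z cos²β tanφ'] / [γ_sat z sinβ cosβ]
(For c' = 0 this reduces to FS = (γ'/γ_sat)·tanφ'/tanβ.)
γ' = 18.7 − 9.81 = 8.89 kN/m³
Numerator = 0.0 + 8.89·4.7·cos²15.9°·tan33.9° = 0.0 + 8.89·4.7·0.9249·0.6720 = 25.970 kPa
Denominator = 18.7·4.7·sin15.9°·cos15.9° = 18.7·4.7·0.2740·0.9617 = 23.157 kPa
FS = 25.970 / 23.157 = 1.121

FS = 1.12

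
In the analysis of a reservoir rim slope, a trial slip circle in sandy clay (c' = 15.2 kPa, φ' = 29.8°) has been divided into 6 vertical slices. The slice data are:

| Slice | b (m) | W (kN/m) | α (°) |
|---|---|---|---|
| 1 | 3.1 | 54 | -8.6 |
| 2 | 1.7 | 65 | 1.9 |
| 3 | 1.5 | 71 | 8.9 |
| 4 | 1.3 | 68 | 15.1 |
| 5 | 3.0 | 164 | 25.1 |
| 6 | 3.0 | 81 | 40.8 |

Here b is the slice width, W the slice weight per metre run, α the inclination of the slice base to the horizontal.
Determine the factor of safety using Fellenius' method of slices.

Ordinary method of slices: FS = Σ[c'·Δl_i + (W_i cosα_i)·tanφ'] / Σ W_i sinα_i, with Δl_i = b_i / cosα_i.
Slice 1: Δl = 3.1/cos(-8.6°) = 3.135 m; N'_1 = 54·cos(-8.6°) = 53.4; c'Δl = 47.66; W sinα = -8.1
Slice 2: Δl = 1.7/cos1.9° = 1.701 m; N'_2 = 65·cos1.9° = 65.0; c'Δl = 25.85; W sinα = 2.2
Slice 3: Δl = 1.5/cos8.9° = 1.518 m; N'_3 = 71·cos8.9° = 70.1; c'Δl = 23.08; W sinα = 11.0
Slice 4: Δl = 1.3/cos15.1° = 1.346 m; N'_4 = 68·cos15.1° = 65.7; c'Δl = 20.47; W sinα = 17.7
Slice 5: Δl = 3.0/cos25.1° = 3.313 m; N'_5 = 164·cos25.1° = 148.5; c'Δl = 50.36; W sinα = 69.6
Slice 6: Δl = 3.0/cos40.8° = 3.963 m; N'_6 = 81·cos40.8° = 61.3; c'Δl = 60.24; W sinα = 52.9
Σc'Δl = 227.6 kN/m; ΣN' = 464.0 kN/m; ΣW sinα = 145.3 kN/m
Resisting = 227.6 + 464.0·tan29.8° = 227.6 + 265.7 = 493.4 kN/m
FS = 493.4 / 145.3 = 3.396

FS = 3.40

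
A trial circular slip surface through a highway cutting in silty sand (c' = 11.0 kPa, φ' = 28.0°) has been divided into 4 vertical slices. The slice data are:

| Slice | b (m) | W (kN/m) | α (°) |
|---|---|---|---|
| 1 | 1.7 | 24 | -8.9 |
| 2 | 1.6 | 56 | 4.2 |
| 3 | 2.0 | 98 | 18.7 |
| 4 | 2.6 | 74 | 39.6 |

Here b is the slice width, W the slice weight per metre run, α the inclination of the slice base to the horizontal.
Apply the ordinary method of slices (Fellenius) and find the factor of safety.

Ordinary method of slices: FS = Σ[c'·Δl_i + (W_i cosα_i)·tanφ'] / Σ W_i sinα_i, with Δl_i = b_i / cosα_i.
Slice 1: Δl = 1.7/cos(-8.9°) = 1.721 m; N'_1 = 24·cos(-8.9°) = 23.7; c'Δl = 18.93; W sinα = -3.7
Slice 2: Δl = 1.6/cos4.2° = 1.604 m; N'_2 = 56·cos4.2° = 55.8; c'Δl = 17.65; W sinα = 4.1
Slice 3: Δl = 2.0/cos18.7° = 2.111 m; N'_3 = 98·cos18.7° = 92.8; c'Δl = 23.23; W sinα = 31.4
Slice 4: Δl = 2.6/cos39.6° = 3.374 m; N'_4 = 74·cos39.6° = 57.0; c'Δl = 37.12; W sinα = 47.2
Σc'Δl = 96.9 kN/m; ΣN' = 229.4 kN/m; ΣW sinα = 79.0 kN/m
Resisting = 96.9 + 229.4·tan28.0° = 96.9 + 122.0 = 218.9 kN/m
FS = 218.9 / 79.0 = 2.772

FS = 2.77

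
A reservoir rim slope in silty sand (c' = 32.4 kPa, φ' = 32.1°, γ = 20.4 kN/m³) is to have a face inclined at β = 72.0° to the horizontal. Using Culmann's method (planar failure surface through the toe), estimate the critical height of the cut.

Culmann's analysis gives the critical failure plane at α_cr = (β + φ')/2 = (72.0 + 32.1)/2 = 52.0°, and the critical height
H_c = (4c'/γ) · sinβ cosφ' / [1 − cos(β − φ')]
    = (4·32.4/20.4) · sin72.0°·cos32.1° / [1 − cos(39.9°)]
    = 6.353 · 0.9511·0.8471 / [1 − 0.7672]
    = 6.353 · 0.8057 / 0.2328
    = 21.98 m

H_c = 21.98 m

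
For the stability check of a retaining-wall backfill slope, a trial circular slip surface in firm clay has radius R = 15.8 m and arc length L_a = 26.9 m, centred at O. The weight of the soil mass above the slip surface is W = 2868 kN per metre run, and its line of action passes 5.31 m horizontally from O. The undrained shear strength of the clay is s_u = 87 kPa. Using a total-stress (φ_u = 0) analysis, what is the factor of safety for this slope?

FS = 2.43

Taking moments about the centre O, the resisting moment is provided by the undrained shear strength acting along the arc:
M_R = s_u·L_a·R = 87·26.90·15.8 = 36976.7 kN·m/m
M_D = W·d = 2868·5.31 = 15229.1 kN·m/m
FS = M_R / M_D = 36976.7 / 15229.1 = 2.428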